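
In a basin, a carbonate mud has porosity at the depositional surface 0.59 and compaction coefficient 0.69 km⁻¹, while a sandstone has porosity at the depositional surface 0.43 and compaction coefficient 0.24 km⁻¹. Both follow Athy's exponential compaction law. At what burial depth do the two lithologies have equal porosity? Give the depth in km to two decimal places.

0.70 km

Set n₀ₐ e^(−cₐz) = n₀ᵦ e^(−cᵦz) ⇒ ln(n₀ₐ/n₀ᵦ) = (cₐ − cᵦ)·z
z = ln(0.59/0.43) / (0.69 − 0.24) = 0.3163 / 0.45 = 0.703 km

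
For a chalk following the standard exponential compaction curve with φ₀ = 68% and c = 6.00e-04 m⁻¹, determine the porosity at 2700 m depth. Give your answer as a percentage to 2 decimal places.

Working in km (1 km = 1000 m; c in km⁻¹ = c in m⁻¹ × 1000):
φ = φ₀·exp(−c·d) = 0.68 × exp(−0.6 × 2.7) = 0.68 × exp(−1.62)
  = 0.68 × 0.1979 = 0.1346

13.46%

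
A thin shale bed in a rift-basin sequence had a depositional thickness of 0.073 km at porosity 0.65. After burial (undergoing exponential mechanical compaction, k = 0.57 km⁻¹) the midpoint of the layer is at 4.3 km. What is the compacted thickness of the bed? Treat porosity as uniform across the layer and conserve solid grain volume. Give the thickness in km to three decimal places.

0.027 km

Porosity at 4.3 km: n = 0.65·exp(−0.57×4.3) = 0.0560
Solid-volume conservation: h(1−n) = h₀(1−n₀) ⇒ h = h₀·(1−n₀)/(1−n)
h = 0.073 × (1 − 0.65)/(1 − 0.0560) = 0.073 × 0.3708 = 0.0271 km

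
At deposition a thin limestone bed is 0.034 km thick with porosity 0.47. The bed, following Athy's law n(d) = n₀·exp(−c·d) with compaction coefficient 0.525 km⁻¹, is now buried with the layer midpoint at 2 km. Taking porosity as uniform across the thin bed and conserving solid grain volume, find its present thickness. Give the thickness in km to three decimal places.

Porosity at 2 km: n = 0.47·exp(−0.525×2) = 0.1645
Solid-volume conservation: h(1−n) = h₀(1−n₀) ⇒ h = h₀·(1−n₀)/(1−n)
h = 0.034 × (1 − 0.47)/(1 − 0.1645) = 0.034 × 0.6343 = 0.0216 km

0.022 km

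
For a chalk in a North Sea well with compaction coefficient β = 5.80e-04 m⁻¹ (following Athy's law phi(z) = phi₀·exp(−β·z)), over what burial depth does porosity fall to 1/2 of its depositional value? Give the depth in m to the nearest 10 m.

Working in km (1 km = 1000 m; β in km⁻¹ = β in m⁻¹ × 1000):
phi/phi₀ = 1/2 ⇒ exp(−β·z) = 1/2 ⇒ z = ln(2) / β
z = 0.6931 / 0.58 = 1.195 km

1200 m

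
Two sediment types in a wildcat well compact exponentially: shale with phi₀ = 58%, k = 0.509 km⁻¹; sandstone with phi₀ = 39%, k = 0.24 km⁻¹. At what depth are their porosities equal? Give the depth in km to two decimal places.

1.48 km

Set phi₀ₐ e^(−kₐd) = phi₀ᵦ e^(−kᵦd) ⇒ ln(phi₀ₐ/phi₀ᵦ) = (kₐ − kᵦ)·d
d = ln(0.58/0.39) / (0.509 − 0.24) = 0.3969 / 0.269 = 1.475 km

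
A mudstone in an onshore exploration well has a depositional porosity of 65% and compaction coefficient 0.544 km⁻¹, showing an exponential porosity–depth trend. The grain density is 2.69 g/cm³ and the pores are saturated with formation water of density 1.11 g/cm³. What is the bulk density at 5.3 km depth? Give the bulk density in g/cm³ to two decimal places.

2.63 g/cm³

Porosity at depth: phi = 0.65·exp(−0.544×5.3) = 0.65×0.0560 = 0.0364
Bulk density: ρ_b = (1−phi)ρ_g + phi·ρ_f = 0.9636×2.69 + 0.0364×1.11
       = 2.592 + 0.040 = 2.633 g/cm³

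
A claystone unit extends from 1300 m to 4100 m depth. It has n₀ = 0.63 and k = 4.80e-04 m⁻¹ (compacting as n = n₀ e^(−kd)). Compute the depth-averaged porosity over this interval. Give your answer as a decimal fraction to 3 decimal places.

Working in km (1 km = 1000 m; k in km⁻¹ = k in m⁻¹ × 1000):
⟨n⟩ = (1/(d₂−d₁)) ∫ n₀ e^(−kd) dd = n₀·(e^(−k·d₁) − e^(−k·d₂)) / (k·(d₂−d₁))
e^(−0.48×1.3) = 0.5358; e^(−0.48×4.1) = 0.1397
⟨n⟩ = 0.63 × (0.5358 − 0.1397) / (0.48 × 2.8) = 0.63 × 0.2947 = 0.1857

0.186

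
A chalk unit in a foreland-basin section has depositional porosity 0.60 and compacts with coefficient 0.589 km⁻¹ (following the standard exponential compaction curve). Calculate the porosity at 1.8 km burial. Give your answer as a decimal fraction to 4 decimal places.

n = n₀·exp(−c·d) = 0.6 × exp(−0.589 × 1.8) = 0.6 × exp(−1.06)
  = 0.6 × 0.3464 = 0.2078

0.2078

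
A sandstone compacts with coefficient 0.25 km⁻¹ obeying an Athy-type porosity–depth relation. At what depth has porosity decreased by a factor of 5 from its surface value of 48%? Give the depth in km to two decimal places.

n/n₀ = 1/5 ⇒ exp(−k·z) = 1/5 ⇒ z = ln(5) / k
z = 1.6094 / 0.25 = 6.438 km

6.44 km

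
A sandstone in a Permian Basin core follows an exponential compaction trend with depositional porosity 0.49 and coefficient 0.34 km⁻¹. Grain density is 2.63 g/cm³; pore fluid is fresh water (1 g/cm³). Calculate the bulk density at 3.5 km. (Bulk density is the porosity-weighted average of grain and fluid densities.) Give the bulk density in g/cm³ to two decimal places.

2.39 g/cm³

Porosity at depth: n = 0.49·exp(−0.34×3.5) = 0.49×0.3042 = 0.1491
Bulk density: ρ_b = (1−n)ρ_g + n·ρ_f = 0.8509×2.63 + 0.1491×1
       = 2.238 + 0.149 = 2.387 g/cm³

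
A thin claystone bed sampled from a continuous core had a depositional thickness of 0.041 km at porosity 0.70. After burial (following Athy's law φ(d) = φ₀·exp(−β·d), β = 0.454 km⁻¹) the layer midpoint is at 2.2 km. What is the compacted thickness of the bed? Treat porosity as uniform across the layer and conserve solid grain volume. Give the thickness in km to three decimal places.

0.017 km

Porosity at 2.2 km: φ = 0.7·exp(−0.454×2.2) = 0.2578
Solid-volume conservation: h(1−φ) = h₀(1−φ₀) ⇒ h = h₀·(1−φ₀)/(1−φ)
h = 0.041 × (1 − 0.7)/(1 − 0.2578) = 0.041 × 0.4042 = 0.0166 km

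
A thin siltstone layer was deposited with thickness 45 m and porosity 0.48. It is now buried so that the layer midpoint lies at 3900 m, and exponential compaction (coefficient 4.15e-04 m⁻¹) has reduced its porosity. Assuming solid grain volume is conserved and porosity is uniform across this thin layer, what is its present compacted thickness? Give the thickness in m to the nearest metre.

Working in km (1 km = 1000 m; c in km⁻¹ = c in m⁻¹ × 1000):
Porosity at 3.9 km: n = 0.48·exp(−0.415×3.9) = 0.0951
Solid-volume conservation: h(1−n) = h₀(1−n₀) ⇒ h = h₀·(1−n₀)/(1−n)
h = 0.045 × (1 − 0.48)/(1 − 0.0951) = 0.045 × 0.5747 = 0.0259 km

26 m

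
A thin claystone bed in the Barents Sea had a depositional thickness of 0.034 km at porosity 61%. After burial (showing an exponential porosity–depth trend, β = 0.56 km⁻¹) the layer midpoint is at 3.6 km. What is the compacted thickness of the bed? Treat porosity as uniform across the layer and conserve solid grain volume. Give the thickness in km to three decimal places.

Porosity at 3.6 km: phi = 0.61·exp(−0.56×3.6) = 0.0812
Solid-volume conservation: h(1−phi) = h₀(1−phi₀) ⇒ h = h₀·(1−phi₀)/(1−phi)
h = 0.034 × (1 − 0.61)/(1 − 0.0812) = 0.034 × 0.4245 = 0.0144 km

0.014 km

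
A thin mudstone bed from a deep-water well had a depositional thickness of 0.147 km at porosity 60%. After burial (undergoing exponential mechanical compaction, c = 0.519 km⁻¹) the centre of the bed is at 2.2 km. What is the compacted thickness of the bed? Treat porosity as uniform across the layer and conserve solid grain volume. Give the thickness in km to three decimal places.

0.073 km

Porosity at 2.2 km: φ = 0.6·exp(−0.519×2.2) = 0.1915
Solid-volume conservation: h(1−φ) = h₀(1−φ₀) ⇒ h = h₀·(1−φ₀)/(1−φ)
h = 0.147 × (1 − 0.6)/(1 − 0.1915) = 0.147 × 0.4948 = 0.0727 km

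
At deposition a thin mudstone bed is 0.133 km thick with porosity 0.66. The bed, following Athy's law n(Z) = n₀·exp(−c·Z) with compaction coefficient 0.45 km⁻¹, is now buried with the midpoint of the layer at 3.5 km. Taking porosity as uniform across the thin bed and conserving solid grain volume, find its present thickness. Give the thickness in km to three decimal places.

0.052 km

Porosity at 3.5 km: n = 0.66·exp(−0.45×3.5) = 0.1366
Solid-volume conservation: h(1−n) = h₀(1−n₀) ⇒ h = h₀·(1−n₀)/(1−n)
h = 0.133 × (1 − 0.66)/(1 − 0.1366) = 0.133 × 0.3938 = 0.0524 km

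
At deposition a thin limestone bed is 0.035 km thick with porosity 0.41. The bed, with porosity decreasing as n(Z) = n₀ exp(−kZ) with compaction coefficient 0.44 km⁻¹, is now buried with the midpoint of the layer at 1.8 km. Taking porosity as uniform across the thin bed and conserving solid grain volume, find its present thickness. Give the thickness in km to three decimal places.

0.025 km

Porosity at 1.8 km: n = 0.41·exp(−0.44×1.8) = 0.1857
Solid-volume conservation: h(1−n) = h₀(1−n₀) ⇒ h = h₀·(1−n₀)/(1−n)
h = 0.035 × (1 − 0.41)/(1 − 0.1857) = 0.035 × 0.7246 = 0.0254 km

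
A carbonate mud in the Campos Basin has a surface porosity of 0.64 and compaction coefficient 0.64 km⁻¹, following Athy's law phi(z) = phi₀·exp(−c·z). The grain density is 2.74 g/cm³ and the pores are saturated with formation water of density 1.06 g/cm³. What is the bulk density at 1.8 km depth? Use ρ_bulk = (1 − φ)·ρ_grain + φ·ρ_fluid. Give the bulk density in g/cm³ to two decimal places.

Porosity at depth: phi = 0.64·exp(−0.64×1.8) = 0.64×0.3160 = 0.2022
Bulk density: ρ_b = (1−phi)ρ_g + phi·ρ_f = 0.7978×2.74 + 0.2022×1.06
       = 2.186 + 0.214 = 2.400 g/cm³

2.40 g/cm³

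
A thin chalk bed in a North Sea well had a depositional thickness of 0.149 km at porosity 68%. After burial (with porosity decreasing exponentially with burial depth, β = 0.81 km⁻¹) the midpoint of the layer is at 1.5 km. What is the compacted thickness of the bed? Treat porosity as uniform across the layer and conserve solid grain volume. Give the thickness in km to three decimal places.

Porosity at 1.5 km: phi = 0.68·exp(−0.81×1.5) = 0.2018
Solid-volume conservation: h(1−phi) = h₀(1−phi₀) ⇒ h = h₀·(1−phi₀)/(1−phi)
h = 0.149 × (1 − 0.68)/(1 − 0.2018) = 0.149 × 0.4009 = 0.0597 km

0.060 km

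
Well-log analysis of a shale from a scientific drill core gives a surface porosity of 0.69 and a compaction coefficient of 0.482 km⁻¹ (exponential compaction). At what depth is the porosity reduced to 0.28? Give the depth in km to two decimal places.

Invert Athy's law: z = ln(n₀/n) / k
z = ln(0.69/0.28) / 0.482 = ln(2.464) / 0.482 = 0.9019 / 0.482 = 1.871 km

1.87 km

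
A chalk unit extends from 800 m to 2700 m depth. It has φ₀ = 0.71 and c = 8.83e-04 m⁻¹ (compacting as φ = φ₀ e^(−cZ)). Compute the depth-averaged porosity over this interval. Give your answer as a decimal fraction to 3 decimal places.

Working in km (1 km = 1000 m; c in km⁻¹ = c in m⁻¹ × 1000):
⟨φ⟩ = (1/(Z₂−Z₁)) ∫ φ₀ e^(−cZ) dZ = φ₀·(e^(−c·Z₁) − e^(−c·Z₂)) / (c·(Z₂−Z₁))
e^(−0.883×0.8) = 0.4934; e^(−0.883×2.7) = 0.0922
⟨φ⟩ = 0.71 × (0.4934 − 0.0922) / (0.883 × 1.9) = 0.71 × 0.2392 = 0.1698

0.170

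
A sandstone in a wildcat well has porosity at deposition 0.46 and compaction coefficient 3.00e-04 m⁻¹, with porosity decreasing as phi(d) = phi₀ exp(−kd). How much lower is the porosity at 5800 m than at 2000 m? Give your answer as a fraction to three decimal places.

Working in km (1 km = 1000 m; k in km⁻¹ = k in m⁻¹ × 1000):
phi(2) = 0.46·e^(−0.3×2) = 0.2525
phi(5.8) = 0.46·e^(−0.3×5.8) = 0.0807
Δphi = 0.2525 − 0.0807 = 0.1717

0.172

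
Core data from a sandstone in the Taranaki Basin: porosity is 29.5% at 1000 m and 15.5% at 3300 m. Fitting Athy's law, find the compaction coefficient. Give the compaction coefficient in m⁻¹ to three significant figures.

0.000280 m⁻¹

Working in km (1 km = 1000 m; β in km⁻¹ = β in m⁻¹ × 1000):
Athy: φ(Z) = φ₀ e^(−βZ) ⇒ φ₁/φ₂ = e^{β(Z₂−Z₁)} ⇒ β = ln(φ₁/φ₂)/(Z₂−Z₁)
β = ln(0.295/0.155) / (3.3 − 1) = ln(1.903) / 2.3 = 0.6436 / 2.3 = 0.2798 km⁻¹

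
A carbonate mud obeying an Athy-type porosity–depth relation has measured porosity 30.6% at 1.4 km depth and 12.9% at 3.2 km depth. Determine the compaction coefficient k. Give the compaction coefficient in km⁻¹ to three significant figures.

0.480 km⁻¹

Athy: φ(d) = φ₀ e^(−kd) ⇒ φ₁/φ₂ = e^{k(d₂−d₁)} ⇒ k = ln(φ₁/φ₂)/(d₂−d₁)
k = ln(0.306/0.129) / (3.2 − 1.4) = ln(2.372) / 1.8 = 0.8638 / 1.8 = 0.4799 km⁻¹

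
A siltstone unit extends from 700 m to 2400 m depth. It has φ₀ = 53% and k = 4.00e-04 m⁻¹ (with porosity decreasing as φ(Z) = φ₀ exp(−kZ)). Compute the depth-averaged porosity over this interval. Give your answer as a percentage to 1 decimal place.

29.1%

Working in km (1 km = 1000 m; k in km⁻¹ = k in m⁻¹ × 1000):
⟨φ⟩ = (1/(Z₂−Z₁)) ∫ φ₀ e^(−kZ) dZ = φ₀·(e^(−k·Z₁) − e^(−k·Z₂)) / (k·(Z₂−Z₁))
e^(−0.4×0.7) = 0.7558; e^(−0.4×2.4) = 0.3829
⟨φ⟩ = 0.53 × (0.7558 − 0.3829) / (0.4 × 1.7) = 0.53 × 0.5484 = 0.2906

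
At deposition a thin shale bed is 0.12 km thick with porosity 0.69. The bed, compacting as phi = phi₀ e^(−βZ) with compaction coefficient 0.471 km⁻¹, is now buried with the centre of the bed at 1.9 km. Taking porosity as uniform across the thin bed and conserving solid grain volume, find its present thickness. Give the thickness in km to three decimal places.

Porosity at 1.9 km: phi = 0.69·exp(−0.471×1.9) = 0.2820
Solid-volume conservation: h(1−phi) = h₀(1−phi₀) ⇒ h = h₀·(1−phi₀)/(1−phi)
h = 0.12 × (1 − 0.69)/(1 − 0.2820) = 0.12 × 0.4317 = 0.0518 km

0.052 km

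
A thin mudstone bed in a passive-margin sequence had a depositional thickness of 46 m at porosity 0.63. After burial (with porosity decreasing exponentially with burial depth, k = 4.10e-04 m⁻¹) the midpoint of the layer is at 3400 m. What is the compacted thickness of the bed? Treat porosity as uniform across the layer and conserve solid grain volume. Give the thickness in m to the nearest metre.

Working in km (1 km = 1000 m; k in km⁻¹ = k in m⁻¹ × 1000):
Porosity at 3.4 km: n = 0.63·exp(−0.41×3.4) = 0.1563
Solid-volume conservation: h(1−n) = h₀(1−n₀) ⇒ h = h₀·(1−n₀)/(1−n)
h = 0.046 × (1 − 0.63)/(1 − 0.1563) = 0.046 × 0.4385 = 0.0202 km

20 m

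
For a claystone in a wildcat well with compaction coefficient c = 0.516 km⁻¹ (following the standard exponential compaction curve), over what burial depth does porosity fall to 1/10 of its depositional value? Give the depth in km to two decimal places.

phi/phi₀ = 1/10 ⇒ exp(−c·d) = 1/10 ⇒ d = ln(10) / c
d = 2.3026 / 0.516 = 4.462 km

4.46 km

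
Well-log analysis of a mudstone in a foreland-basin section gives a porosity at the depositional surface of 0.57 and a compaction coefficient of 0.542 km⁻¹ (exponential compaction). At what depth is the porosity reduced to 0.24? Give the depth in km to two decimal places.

Invert Athy's law: d = ln(φ₀/φ) / k
d = ln(0.57/0.24) / 0.542 = ln(2.375) / 0.542 = 0.8650 / 0.542 = 1.596 km

1.60 km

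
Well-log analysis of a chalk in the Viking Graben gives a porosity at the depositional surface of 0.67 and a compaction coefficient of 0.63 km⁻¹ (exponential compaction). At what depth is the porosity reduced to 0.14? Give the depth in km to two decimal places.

2.49 km

Invert Athy's law: z = ln(φ₀/φ) / c
z = ln(0.67/0.14) / 0.63 = ln(4.786) / 0.63 = 1.5656 / 0.63 = 2.485 km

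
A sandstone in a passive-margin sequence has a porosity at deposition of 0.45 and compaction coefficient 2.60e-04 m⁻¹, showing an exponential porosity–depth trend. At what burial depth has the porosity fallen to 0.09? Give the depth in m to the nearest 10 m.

6190 m

Working in km (1 km = 1000 m; c in km⁻¹ = c in m⁻¹ × 1000):
Invert Athy's law: Z = ln(φ₀/φ) / c
Z = ln(0.45/0.09) / 0.26 = ln(5) / 0.26 = 1.6094 / 0.26 = 6.190 km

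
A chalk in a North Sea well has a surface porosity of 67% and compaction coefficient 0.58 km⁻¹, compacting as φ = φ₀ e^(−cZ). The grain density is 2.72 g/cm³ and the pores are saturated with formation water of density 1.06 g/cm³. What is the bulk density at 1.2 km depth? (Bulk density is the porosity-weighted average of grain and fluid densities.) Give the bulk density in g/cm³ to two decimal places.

Porosity at depth: φ = 0.67·exp(−0.58×1.2) = 0.67×0.4986 = 0.3340
Bulk density: ρ_b = (1−φ)ρ_g + φ·ρ_f = 0.6660×2.72 + 0.3340×1.06
       = 1.811 + 0.354 = 2.165 g/cm³

2.17 g/cm³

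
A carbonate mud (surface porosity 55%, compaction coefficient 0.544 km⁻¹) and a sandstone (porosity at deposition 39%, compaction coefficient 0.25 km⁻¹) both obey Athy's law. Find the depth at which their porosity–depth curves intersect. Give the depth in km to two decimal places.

1.17 km

Set φ₀ₐ e^(−cₐZ) = φ₀ᵦ e^(−cᵦZ) ⇒ ln(φ₀ₐ/φ₀ᵦ) = (cₐ − cᵦ)·Z
Z = ln(0.55/0.39) / (0.544 − 0.25) = 0.3438 / 0.294 = 1.169 km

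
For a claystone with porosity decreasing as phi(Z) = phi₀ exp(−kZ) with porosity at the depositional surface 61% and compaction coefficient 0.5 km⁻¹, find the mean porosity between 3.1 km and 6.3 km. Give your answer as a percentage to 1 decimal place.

6.5%

⟨phi⟩ = (1/(Z₂−Z₁)) ∫ phi₀ e^(−kZ) dZ = phi₀·(e^(−k·Z₁) − e^(−k·Z₂)) / (k·(Z₂−Z₁))
e^(−0.5×3.1) = 0.2122; e^(−0.5×6.3) = 0.0429
⟨phi⟩ = 0.61 × (0.2122 − 0.0429) / (0.5 × 3.2) = 0.61 × 0.1059 = 0.0646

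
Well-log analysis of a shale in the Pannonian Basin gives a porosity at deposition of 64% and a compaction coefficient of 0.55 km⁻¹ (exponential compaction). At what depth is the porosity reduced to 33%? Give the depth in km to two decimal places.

Invert Athy's law: z = ln(φ₀/φ) / k
z = ln(0.64/0.33) / 0.55 = ln(1.939) / 0.55 = 0.6624 / 0.55 = 1.204 km

1.20 km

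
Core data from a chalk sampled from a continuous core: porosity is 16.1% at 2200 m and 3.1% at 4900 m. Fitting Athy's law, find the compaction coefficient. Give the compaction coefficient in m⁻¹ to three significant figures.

Working in km (1 km = 1000 m; β in km⁻¹ = β in m⁻¹ × 1000):
Athy: n(d) = n₀ e^(−βd) ⇒ n₁/n₂ = e^{β(d₂−d₁)} ⇒ β = ln(n₁/n₂)/(d₂−d₁)
β = ln(0.161/0.031) / (4.9 − 2.2) = ln(5.194) / 2.7 = 1.6474 / 2.7 = 0.6102 km⁻¹

0.000610 m⁻¹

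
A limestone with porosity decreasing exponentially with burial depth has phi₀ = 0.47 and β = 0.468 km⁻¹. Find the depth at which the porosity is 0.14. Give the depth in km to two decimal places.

2.59 km

Invert Athy's law: Z = ln(phi₀/phi) / β
Z = ln(0.47/0.14) / 0.468 = ln(3.357) / 0.468 = 1.2111 / 0.468 = 2.588 km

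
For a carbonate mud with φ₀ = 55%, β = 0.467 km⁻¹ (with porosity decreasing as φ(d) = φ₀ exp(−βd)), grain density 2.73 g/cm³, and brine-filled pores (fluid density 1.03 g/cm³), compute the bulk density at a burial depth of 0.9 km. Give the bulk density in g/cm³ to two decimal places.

Porosity at depth: φ = 0.55·exp(−0.467×0.9) = 0.55×0.6568 = 0.3613
Bulk density: ρ_b = (1−φ)ρ_g + φ·ρ_f = 0.6387×2.73 + 0.3613×1.03
       = 1.744 + 0.372 = 2.116 g/cm³

2.12 g/cm³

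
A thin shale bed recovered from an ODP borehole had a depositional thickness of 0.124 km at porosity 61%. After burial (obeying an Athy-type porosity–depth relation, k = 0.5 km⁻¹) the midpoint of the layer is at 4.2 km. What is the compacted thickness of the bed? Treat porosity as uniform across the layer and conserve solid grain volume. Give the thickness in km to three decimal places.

Porosity at 4.2 km: φ = 0.61·exp(−0.5×4.2) = 0.0747
Solid-volume conservation: h(1−φ) = h₀(1−φ₀) ⇒ h = h₀·(1−φ₀)/(1−φ)
h = 0.124 × (1 − 0.61)/(1 − 0.0747) = 0.124 × 0.4215 = 0.0523 km

0.052 km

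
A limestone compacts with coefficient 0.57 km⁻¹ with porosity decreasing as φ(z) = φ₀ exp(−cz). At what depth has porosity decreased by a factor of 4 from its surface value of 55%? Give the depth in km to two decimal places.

φ/φ₀ = 1/4 ⇒ exp(−c·z) = 1/4 ⇒ z = ln(4) / c
z = 1.3863 / 0.57 = 2.432 km

2.43 km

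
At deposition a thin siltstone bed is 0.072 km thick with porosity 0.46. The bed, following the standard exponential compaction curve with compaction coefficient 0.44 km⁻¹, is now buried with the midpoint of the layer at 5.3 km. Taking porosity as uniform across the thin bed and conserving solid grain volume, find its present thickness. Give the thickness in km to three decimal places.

0.041 km

Porosity at 5.3 km: n = 0.46·exp(−0.44×5.3) = 0.0447
Solid-volume conservation: h(1−n) = h₀(1−n₀) ⇒ h = h₀·(1−n₀)/(1−n)
h = 0.072 × (1 − 0.46)/(1 − 0.0447) = 0.072 × 0.5652 = 0.0407 km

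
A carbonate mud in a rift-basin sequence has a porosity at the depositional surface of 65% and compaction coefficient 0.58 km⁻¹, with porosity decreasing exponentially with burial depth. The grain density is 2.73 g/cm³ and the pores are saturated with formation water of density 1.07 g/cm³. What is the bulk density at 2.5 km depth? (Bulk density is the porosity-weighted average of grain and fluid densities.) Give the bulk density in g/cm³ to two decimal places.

Porosity at depth: φ = 0.65·exp(−0.58×2.5) = 0.65×0.2346 = 0.1525
Bulk density: ρ_b = (1−φ)ρ_g + φ·ρ_f = 0.8475×2.73 + 0.1525×1.07
       = 2.314 + 0.163 = 2.477 g/cm³

2.48 g/cm³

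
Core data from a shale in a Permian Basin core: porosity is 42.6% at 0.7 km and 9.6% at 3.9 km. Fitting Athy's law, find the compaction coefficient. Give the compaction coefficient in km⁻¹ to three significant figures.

Athy: n(z) = n₀ e^(−kz) ⇒ n₁/n₂ = e^{k(z₂−z₁)} ⇒ k = ln(n₁/n₂)/(z₂−z₁)
k = ln(0.426/0.096) / (3.9 − 0.7) = ln(4.438) / 3.2 = 1.4901 / 3.2 = 0.4657 km⁻¹

0.466 km⁻¹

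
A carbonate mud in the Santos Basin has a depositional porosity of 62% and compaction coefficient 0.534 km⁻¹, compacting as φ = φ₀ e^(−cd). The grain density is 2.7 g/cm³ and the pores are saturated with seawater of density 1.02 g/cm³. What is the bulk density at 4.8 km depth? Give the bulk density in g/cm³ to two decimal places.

Porosity at depth: φ = 0.62·exp(−0.534×4.8) = 0.62×0.0771 = 0.0478
Bulk density: ρ_b = (1−φ)ρ_g + φ·ρ_f = 0.9522×2.7 + 0.0478×1.02
       = 2.571 + 0.049 = 2.620 g/cm³

2.62 g/cm³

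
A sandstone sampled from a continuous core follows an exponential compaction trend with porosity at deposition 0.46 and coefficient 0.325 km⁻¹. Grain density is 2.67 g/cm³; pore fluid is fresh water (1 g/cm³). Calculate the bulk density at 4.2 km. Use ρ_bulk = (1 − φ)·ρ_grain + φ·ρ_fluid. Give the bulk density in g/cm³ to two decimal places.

2.47 g/cm³

Porosity at depth: phi = 0.46·exp(−0.325×4.2) = 0.46×0.2554 = 0.1175
Bulk density: ρ_b = (1−phi)ρ_g + phi·ρ_f = 0.8825×2.67 + 0.1175×1
       = 2.356 + 0.117 = 2.474 g/cm³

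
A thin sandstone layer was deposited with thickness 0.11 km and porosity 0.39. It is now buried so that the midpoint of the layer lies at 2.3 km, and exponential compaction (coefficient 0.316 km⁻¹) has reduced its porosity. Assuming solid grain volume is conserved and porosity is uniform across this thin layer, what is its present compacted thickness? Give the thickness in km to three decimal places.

0.083 km

Porosity at 2.3 km: phi = 0.39·exp(−0.316×2.3) = 0.1885
Solid-volume conservation: h(1−phi) = h₀(1−phi₀) ⇒ h = h₀·(1−phi₀)/(1−phi)
h = 0.11 × (1 − 0.39)/(1 − 0.1885) = 0.11 × 0.7517 = 0.0827 km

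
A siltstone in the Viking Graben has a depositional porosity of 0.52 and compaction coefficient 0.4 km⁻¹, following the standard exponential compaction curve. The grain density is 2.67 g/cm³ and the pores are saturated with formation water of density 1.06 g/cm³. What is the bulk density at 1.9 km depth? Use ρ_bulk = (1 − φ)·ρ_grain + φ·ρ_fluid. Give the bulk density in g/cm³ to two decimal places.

Porosity at depth: φ = 0.52·exp(−0.4×1.9) = 0.52×0.4677 = 0.2432
Bulk density: ρ_b = (1−φ)ρ_g + φ·ρ_f = 0.7568×2.67 + 0.2432×1.06
       = 2.021 + 0.258 = 2.278 g/cm³

2.28 g/cm³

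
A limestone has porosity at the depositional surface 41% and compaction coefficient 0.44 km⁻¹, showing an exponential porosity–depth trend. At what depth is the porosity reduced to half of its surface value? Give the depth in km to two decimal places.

φ/φ₀ = 1/2 ⇒ exp(−c·Z) = 1/2 ⇒ Z = ln(2) / c
Z = 0.6931 / 0.44 = 1.575 km

1.58 km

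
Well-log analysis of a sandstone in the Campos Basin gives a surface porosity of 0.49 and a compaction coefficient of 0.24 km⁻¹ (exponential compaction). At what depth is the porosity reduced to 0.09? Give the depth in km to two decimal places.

Invert Athy's law: d = ln(φ₀/φ) / c
d = ln(0.49/0.09) / 0.24 = ln(5.444) / 0.24 = 1.6946 / 0.24 = 7.061 km

7.06 km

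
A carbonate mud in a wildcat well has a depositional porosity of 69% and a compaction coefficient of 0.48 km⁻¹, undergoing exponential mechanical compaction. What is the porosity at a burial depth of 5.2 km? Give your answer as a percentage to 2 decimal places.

phi = phi₀·exp(−c·d) = 0.69 × exp(−0.48 × 5.2) = 0.69 × exp(−2.496)
  = 0.69 × 0.0824 = 0.0569

5.69%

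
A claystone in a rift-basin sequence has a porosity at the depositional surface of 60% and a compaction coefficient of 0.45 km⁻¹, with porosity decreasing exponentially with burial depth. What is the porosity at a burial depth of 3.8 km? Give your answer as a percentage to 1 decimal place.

phi = phi₀·exp(−k·z) = 0.6 × exp(−0.45 × 3.8) = 0.6 × exp(−1.71)
  = 0.6 × 0.1809 = 0.1085

10.9%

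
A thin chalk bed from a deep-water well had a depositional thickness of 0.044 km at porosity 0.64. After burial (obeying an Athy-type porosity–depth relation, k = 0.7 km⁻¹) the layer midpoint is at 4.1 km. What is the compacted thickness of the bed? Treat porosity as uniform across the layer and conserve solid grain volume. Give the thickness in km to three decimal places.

Porosity at 4.1 km: φ = 0.64·exp(−0.7×4.1) = 0.0363
Solid-volume conservation: h(1−φ) = h₀(1−φ₀) ⇒ h = h₀·(1−φ₀)/(1−φ)
h = 0.044 × (1 − 0.64)/(1 − 0.0363) = 0.044 × 0.3736 = 0.0164 km

0.016 km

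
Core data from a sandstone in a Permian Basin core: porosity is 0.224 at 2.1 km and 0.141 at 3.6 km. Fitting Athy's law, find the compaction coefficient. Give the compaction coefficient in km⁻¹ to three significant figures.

0.309 km⁻¹

Athy: φ(Z) = φ₀ e^(−kZ) ⇒ φ₁/φ₂ = e^{k(Z₂−Z₁)} ⇒ k = ln(φ₁/φ₂)/(Z₂−Z₁)
k = ln(0.224/0.141) / (3.6 − 2.1) = ln(1.589) / 1.5 = 0.4629 / 1.5 = 0.3086 km⁻¹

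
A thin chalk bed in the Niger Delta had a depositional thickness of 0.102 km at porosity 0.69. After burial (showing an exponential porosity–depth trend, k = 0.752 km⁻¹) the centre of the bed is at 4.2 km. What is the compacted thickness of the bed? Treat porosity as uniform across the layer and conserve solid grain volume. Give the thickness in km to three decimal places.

Porosity at 4.2 km: φ = 0.69·exp(−0.752×4.2) = 0.0293
Solid-volume conservation: h(1−φ) = h₀(1−φ₀) ⇒ h = h₀·(1−φ₀)/(1−φ)
h = 0.102 × (1 − 0.69)/(1 − 0.0293) = 0.102 × 0.3194 = 0.0326 km

0.033 km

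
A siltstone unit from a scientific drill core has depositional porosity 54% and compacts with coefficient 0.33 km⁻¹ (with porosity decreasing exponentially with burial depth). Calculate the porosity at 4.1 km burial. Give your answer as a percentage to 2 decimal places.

phi = phi₀·exp(−β·d) = 0.54 × exp(−0.33 × 4.1) = 0.54 × exp(−1.353)
  = 0.54 × 0.2585 = 0.1396

13.96%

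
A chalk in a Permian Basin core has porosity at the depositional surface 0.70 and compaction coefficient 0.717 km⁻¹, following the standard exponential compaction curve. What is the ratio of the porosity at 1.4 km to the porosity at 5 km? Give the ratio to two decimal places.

φ(Z₁)/φ(Z₂) = e^(−β·Z₁)/e^(−β·Z₂) = e^{β(Z₂−Z₁)}
= exp(0.717 × 3.6) = exp(2.581) = 13.2130

13.21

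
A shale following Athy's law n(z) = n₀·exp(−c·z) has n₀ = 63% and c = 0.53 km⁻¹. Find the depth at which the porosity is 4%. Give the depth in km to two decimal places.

Invert Athy's law: z = ln(n₀/n) / c
z = ln(0.63/0.04) / 0.53 = ln(15.75) / 0.53 = 2.7568 / 0.53 = 5.202 km

5.20 km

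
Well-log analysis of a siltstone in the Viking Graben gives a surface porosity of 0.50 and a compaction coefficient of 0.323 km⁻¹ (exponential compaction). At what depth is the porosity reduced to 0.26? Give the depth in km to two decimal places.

Invert Athy's law: z = ln(n₀/n) / k
z = ln(0.5/0.26) / 0.323 = ln(1.923) / 0.323 = 0.6539 / 0.323 = 2.025 km

2.02 km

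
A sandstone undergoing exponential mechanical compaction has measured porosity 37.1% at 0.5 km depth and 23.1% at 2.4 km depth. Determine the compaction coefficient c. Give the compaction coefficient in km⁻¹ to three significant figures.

Athy: n(Z) = n₀ e^(−cZ) ⇒ n₁/n₂ = e^{c(Z₂−Z₁)} ⇒ c = ln(n₁/n₂)/(Z₂−Z₁)
c = ln(0.371/0.231) / (2.4 − 0.5) = ln(1.606) / 1.9 = 0.4738 / 1.9 = 0.2494 km⁻¹

0.249 km⁻¹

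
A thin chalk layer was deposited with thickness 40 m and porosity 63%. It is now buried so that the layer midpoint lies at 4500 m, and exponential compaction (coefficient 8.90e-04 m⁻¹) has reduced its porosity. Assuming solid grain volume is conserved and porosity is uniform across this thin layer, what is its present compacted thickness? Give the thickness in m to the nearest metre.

Working in km (1 km = 1000 m; β in km⁻¹ = β in m⁻¹ × 1000):
Porosity at 4.5 km: phi = 0.63·exp(−0.89×4.5) = 0.0115
Solid-volume conservation: h(1−phi) = h₀(1−phi₀) ⇒ h = h₀·(1−phi₀)/(1−phi)
h = 0.04 × (1 − 0.63)/(1 − 0.0115) = 0.04 × 0.3743 = 0.0150 km

15 m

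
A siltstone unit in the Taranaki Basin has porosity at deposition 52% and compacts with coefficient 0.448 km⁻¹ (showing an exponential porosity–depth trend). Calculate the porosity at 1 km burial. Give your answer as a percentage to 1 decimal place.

33.2%

n = n₀·exp(−c·z) = 0.52 × exp(−0.448 × 1) = 0.52 × exp(−0.448)
  = 0.52 × 0.6389 = 0.3322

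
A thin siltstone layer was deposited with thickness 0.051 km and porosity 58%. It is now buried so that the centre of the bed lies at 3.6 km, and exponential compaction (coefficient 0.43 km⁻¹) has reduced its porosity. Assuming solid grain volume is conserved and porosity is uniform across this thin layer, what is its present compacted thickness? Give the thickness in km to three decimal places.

Porosity at 3.6 km: phi = 0.58·exp(−0.43×3.6) = 0.1234
Solid-volume conservation: h(1−phi) = h₀(1−phi₀) ⇒ h = h₀·(1−phi₀)/(1−phi)
h = 0.051 × (1 − 0.58)/(1 − 0.1234) = 0.051 × 0.4791 = 0.0244 km

0.024 km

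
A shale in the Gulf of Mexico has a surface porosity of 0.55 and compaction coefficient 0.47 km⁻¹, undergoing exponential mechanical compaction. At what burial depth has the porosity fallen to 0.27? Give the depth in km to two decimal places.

Invert Athy's law: Z = ln(phi₀/phi) / c
Z = ln(0.55/0.27) / 0.47 = ln(2.037) / 0.47 = 0.7115 / 0.47 = 1.514 km

1.51 km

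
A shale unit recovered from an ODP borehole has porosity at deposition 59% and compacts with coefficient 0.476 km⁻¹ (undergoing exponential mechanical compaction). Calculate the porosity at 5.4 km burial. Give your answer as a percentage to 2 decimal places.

n = n₀·exp(−β·d) = 0.59 × exp(−0.476 × 5.4) = 0.59 × exp(−2.57)
  = 0.59 × 0.0765 = 0.0451

4.51%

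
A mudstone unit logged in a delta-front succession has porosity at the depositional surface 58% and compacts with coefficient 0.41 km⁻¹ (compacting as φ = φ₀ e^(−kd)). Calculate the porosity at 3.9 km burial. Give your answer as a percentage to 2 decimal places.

φ = φ₀·exp(−k·d) = 0.58 × exp(−0.41 × 3.9) = 0.58 × exp(−1.599)
  = 0.58 × 0.2021 = 0.1172

11.72%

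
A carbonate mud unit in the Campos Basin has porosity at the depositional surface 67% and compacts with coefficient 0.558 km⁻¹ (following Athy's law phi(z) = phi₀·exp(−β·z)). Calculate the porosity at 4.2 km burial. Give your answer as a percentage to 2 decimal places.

phi = phi₀·exp(−β·z) = 0.67 × exp(−0.558 × 4.2) = 0.67 × exp(−2.344)
  = 0.67 × 0.0960 = 0.0643

6.43%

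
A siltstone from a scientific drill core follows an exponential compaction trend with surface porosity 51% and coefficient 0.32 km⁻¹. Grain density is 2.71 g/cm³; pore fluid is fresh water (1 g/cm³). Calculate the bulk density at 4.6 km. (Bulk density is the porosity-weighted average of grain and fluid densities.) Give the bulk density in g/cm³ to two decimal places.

2.51 g/cm³

Porosity at depth: n = 0.51·exp(−0.32×4.6) = 0.51×0.2295 = 0.1170
Bulk density: ρ_b = (1−n)ρ_g + n·ρ_f = 0.8830×2.71 + 0.1170×1
       = 2.393 + 0.117 = 2.510 g/cm³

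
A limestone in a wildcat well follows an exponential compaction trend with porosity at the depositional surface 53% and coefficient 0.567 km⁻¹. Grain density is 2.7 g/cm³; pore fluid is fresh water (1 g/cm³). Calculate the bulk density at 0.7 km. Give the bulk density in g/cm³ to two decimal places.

Porosity at depth: phi = 0.53·exp(−0.567×0.7) = 0.53×0.6724 = 0.3564
Bulk density: ρ_b = (1−phi)ρ_g + phi·ρ_f = 0.6436×2.7 + 0.3564×1
       = 1.738 + 0.356 = 2.094 g/cm³

2.09 g/cm³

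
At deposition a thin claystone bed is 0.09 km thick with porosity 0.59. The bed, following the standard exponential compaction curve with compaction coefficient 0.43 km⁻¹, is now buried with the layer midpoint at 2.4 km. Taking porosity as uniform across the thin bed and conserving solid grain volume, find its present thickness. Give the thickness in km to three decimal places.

Porosity at 2.4 km: φ = 0.59·exp(−0.43×2.4) = 0.2102
Solid-volume conservation: h(1−φ) = h₀(1−φ₀) ⇒ h = h₀·(1−φ₀)/(1−φ)
h = 0.09 × (1 − 0.59)/(1 − 0.2102) = 0.09 × 0.5191 = 0.0467 km

0.047 km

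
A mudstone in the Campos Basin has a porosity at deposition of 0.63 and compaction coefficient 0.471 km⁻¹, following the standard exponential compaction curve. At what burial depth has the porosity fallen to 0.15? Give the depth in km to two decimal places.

3.05 km

Invert Athy's law: Z = ln(φ₀/φ) / k
Z = ln(0.63/0.15) / 0.471 = ln(4.2) / 0.471 = 1.4351 / 0.471 = 3.047 km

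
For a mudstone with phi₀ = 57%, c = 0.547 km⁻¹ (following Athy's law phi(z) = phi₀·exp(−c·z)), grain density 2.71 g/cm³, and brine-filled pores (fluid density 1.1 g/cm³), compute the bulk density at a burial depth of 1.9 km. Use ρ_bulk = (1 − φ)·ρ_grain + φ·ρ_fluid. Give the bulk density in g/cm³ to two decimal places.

Porosity at depth: phi = 0.57·exp(−0.547×1.9) = 0.57×0.3537 = 0.2016
Bulk density: ρ_b = (1−phi)ρ_g + phi·ρ_f = 0.7984×2.71 + 0.2016×1.1
       = 2.164 + 0.222 = 2.385 g/cm³

2.39 g/cm³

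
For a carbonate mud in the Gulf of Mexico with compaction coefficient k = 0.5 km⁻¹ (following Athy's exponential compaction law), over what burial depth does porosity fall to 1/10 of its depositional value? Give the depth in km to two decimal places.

4.61 km

n/n₀ = 1/10 ⇒ exp(−k·Z) = 1/10 ⇒ Z = ln(10) / k
Z = 2.3026 / 0.5 = 4.605 km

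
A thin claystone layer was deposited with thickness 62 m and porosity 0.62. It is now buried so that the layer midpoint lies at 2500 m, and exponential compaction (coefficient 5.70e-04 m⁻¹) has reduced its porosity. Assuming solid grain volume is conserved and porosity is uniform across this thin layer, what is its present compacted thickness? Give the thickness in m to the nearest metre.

Working in km (1 km = 1000 m; k in km⁻¹ = k in m⁻¹ × 1000):
Porosity at 2.5 km: n = 0.62·exp(−0.57×2.5) = 0.1491
Solid-volume conservation: h(1−n) = h₀(1−n₀) ⇒ h = h₀·(1−n₀)/(1−n)
h = 0.062 × (1 − 0.62)/(1 − 0.1491) = 0.062 × 0.4466 = 0.0277 km

28 m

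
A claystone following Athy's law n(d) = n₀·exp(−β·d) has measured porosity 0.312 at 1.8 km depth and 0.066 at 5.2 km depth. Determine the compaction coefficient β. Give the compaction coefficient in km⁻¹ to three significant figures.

Athy: n(d) = n₀ e^(−βd) ⇒ n₁/n₂ = e^{β(d₂−d₁)} ⇒ β = ln(n₁/n₂)/(d₂−d₁)
β = ln(0.312/0.066) / (5.2 − 1.8) = ln(4.727) / 3.4 = 1.5533 / 3.4 = 0.4569 km⁻¹

0.457 km⁻¹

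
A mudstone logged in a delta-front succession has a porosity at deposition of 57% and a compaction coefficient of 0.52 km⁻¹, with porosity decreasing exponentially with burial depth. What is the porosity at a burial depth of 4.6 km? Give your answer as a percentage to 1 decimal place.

n = n₀·exp(−c·d) = 0.57 × exp(−0.52 × 4.6) = 0.57 × exp(−2.392)
  = 0.57 × 0.0914 = 0.0521

5.2%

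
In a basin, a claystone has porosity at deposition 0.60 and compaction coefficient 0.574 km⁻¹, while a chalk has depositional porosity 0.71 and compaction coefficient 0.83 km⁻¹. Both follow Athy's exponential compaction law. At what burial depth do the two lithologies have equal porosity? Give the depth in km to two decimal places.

Set phi₀ₐ e^(−βₐz) = phi₀ᵦ e^(−βᵦz) ⇒ ln(phi₀ₐ/phi₀ᵦ) = (βₐ − βᵦ)·z
z = ln(0.6/0.71) / (0.574 − 0.83) = -0.1683 / -0.256 = 0.658 km

0.66 km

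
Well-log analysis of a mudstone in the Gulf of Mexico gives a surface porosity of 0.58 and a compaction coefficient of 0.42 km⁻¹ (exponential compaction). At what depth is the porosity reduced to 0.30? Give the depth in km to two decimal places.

1.57 km

Invert Athy's law: z = ln(φ₀/φ) / β
z = ln(0.58/0.3) / 0.42 = ln(1.933) / 0.42 = 0.6592 / 0.42 = 1.570 km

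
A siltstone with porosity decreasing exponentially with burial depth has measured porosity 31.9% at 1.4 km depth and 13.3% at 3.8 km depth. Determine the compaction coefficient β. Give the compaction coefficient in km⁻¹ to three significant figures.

Athy: n(z) = n₀ e^(−βz) ⇒ n₁/n₂ = e^{β(z₂−z₁)} ⇒ β = ln(n₁/n₂)/(z₂−z₁)
β = ln(0.319/0.133) / (3.8 − 1.4) = ln(2.398) / 2.4 = 0.8748 / 2.4 = 0.3645 km⁻¹

0.365 km⁻¹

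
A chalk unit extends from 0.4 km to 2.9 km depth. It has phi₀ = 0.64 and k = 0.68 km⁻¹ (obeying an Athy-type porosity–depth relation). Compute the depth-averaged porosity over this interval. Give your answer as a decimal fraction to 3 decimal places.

0.234

⟨phi⟩ = (1/(d₂−d₁)) ∫ phi₀ e^(−kd) dd = phi₀·(e^(−k·d₁) − e^(−k·d₂)) / (k·(d₂−d₁))
e^(−0.68×0.4) = 0.7619; e^(−0.68×2.9) = 0.1392
⟨phi⟩ = 0.64 × (0.7619 − 0.1392) / (0.68 × 2.5) = 0.64 × 0.3663 = 0.2344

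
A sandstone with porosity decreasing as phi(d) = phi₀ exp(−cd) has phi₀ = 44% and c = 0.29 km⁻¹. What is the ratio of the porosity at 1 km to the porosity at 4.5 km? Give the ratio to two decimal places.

phi(d₁)/phi(d₂) = e^(−c·d₁)/e^(−c·d₂) = e^{c(d₂−d₁)}
= exp(0.29 × 3.5) = exp(1.015) = 2.7594

2.76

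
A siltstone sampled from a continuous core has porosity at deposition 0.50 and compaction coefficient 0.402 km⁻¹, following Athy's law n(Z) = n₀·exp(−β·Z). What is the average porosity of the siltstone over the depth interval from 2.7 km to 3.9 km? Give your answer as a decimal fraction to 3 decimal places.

0.134

⟨n⟩ = (1/(Z₂−Z₁)) ∫ n₀ e^(−βZ) dZ = n₀·(e^(−β·Z₁) − e^(−β·Z₂)) / (β·(Z₂−Z₁))
e^(−0.402×2.7) = 0.3378; e^(−0.402×3.9) = 0.2085
⟨n⟩ = 0.5 × (0.3378 − 0.2085) / (0.402 × 1.2) = 0.5 × 0.2680 = 0.1340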